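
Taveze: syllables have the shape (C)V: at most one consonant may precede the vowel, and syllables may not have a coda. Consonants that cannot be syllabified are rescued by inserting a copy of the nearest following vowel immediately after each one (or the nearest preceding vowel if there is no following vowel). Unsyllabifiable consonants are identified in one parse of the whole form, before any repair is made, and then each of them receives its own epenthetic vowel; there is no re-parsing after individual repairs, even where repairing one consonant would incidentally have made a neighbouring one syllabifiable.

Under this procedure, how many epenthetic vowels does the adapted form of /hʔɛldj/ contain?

The unsyllabifiable consonants are /h/, /l/, /d/, /j/; each receives one epenthetic vowel.

4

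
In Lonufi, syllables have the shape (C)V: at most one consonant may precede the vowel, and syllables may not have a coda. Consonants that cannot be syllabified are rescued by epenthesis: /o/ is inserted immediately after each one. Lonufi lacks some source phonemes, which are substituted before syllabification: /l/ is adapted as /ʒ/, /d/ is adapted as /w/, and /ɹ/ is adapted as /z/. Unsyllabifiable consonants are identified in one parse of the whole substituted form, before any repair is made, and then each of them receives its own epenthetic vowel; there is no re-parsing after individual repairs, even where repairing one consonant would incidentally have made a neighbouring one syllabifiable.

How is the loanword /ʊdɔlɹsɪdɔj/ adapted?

Substitution: /d/ → /w/, /l/ → /ʒ/, /ɹ/ → /z/, giving /ʊwɔʒzsɪwɔj/.
Under (C)V, the unsyllabifiable consonants are /ʒ/, /z/, /j/ (no codas are permitted; onsets are limited to one consonant).
Epenthesis after each stranded consonant: /ʒ/ → /ʒo/, /z/ → /zo/, /j/ → /jo/.

ʊwɔʒozosɪwɔjo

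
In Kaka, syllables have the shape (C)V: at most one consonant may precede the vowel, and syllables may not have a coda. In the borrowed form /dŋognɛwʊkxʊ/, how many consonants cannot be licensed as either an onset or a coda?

The consonants /d/, /g/, /k/ cannot be parsed into a legal (C)V syllable (no codas are permitted; onsets are limited to one consonant).

3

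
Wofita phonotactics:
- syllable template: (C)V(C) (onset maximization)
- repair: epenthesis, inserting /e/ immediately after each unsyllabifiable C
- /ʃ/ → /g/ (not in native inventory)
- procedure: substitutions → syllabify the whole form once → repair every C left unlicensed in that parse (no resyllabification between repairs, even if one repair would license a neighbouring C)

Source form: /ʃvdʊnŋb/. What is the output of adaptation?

gevedʊnŋebe

Substitution: /ʃ/ → /g/, giving /gvdʊnŋb/.
Under (C)V(C), the unsyllabifiable consonants are /g/, /v/, /ŋ/, /b/ (at most one coda consonant is licensed; onsets are limited to one consonant).
Each unlicensed consonant becomes the onset of a new syllable: /g/ → /ge/, /v/ → /ve/, /ŋ/ → /ŋe/, /b/ → /be/.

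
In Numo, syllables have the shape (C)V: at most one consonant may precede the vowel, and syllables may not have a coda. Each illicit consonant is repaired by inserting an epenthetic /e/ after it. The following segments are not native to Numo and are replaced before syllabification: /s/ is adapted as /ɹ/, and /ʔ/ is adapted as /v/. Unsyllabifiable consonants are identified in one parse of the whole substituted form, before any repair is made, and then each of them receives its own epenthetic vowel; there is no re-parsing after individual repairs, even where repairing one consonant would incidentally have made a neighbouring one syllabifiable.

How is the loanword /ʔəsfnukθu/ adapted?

Substitution: /ʔ/ → /v/, /s/ → /ɹ/, giving /vəɹfnukθu/.
Syllabifying with onset maximization leaves /ɹ/, /f/, /k/ stranded (no codas are permitted; onsets are limited to one consonant).
Each unlicensed consonant becomes the onset of a new syllable: /ɹ/ → /ɹe/, /f/ → /fe/, /k/ → /ke/.

vəɹefenukeθu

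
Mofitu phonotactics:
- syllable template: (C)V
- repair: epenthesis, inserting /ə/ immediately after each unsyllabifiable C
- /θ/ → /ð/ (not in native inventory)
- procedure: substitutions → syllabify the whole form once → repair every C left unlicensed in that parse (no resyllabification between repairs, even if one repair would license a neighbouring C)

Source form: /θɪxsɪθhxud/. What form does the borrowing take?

Substitution: /θ/ → /ð/, giving /ðɪxsɪðhxud/.
Under (C)V, the unsyllabifiable consonants are /x/, /ð/, /h/, /d/ (no codas are permitted; onsets are limited to one consonant).
Epenthesis after each stranded consonant: /x/ → /xə/, /ð/ → /ðə/, /h/ → /hə/, /d/ → /də/.

ðɪxəsɪðəhəxudə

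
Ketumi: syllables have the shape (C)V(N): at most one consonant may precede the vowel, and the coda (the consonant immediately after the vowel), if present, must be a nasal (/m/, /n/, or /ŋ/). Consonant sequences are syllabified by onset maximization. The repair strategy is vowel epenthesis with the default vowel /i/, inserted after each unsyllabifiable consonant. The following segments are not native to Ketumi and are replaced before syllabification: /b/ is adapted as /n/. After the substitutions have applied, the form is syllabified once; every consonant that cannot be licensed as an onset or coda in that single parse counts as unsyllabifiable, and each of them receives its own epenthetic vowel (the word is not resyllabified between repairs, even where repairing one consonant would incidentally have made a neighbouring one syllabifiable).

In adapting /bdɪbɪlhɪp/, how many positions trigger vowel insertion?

After substitution the input is /ndɪnɪlhɪp/.
The unsyllabifiable consonants are /n/, /l/, /p/; each receives one epenthetic vowel.

3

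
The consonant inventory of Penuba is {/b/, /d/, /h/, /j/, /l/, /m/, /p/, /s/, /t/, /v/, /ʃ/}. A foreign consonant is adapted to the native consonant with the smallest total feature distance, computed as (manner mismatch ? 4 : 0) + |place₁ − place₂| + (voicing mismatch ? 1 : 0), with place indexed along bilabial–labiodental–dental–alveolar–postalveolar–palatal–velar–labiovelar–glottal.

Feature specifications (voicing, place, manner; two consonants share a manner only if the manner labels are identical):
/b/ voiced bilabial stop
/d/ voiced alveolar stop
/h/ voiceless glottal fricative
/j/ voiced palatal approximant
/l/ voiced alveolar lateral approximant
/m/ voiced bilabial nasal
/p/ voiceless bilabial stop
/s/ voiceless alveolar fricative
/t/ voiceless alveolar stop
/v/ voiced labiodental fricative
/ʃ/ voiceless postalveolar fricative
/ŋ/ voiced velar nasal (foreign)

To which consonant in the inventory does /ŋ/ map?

j

/j/ is closest: manner differs (nasal→approximant, +4), place distance 1 (velar→palatal), same voicing; total 5. Next closest is /m/ at distance 6.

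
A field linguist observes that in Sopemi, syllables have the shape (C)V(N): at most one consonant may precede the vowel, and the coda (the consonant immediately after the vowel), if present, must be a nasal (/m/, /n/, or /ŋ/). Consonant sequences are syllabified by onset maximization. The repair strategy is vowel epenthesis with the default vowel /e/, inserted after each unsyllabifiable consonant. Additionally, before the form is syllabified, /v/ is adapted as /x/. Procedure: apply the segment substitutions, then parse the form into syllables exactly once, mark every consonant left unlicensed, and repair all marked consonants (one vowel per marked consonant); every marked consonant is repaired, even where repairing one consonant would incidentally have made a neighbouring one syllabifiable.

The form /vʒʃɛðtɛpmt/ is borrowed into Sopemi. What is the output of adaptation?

xeʒeʃɛðetɛpemete

Substitution: /v/ → /x/, giving /xʒʃɛðtɛpmt/.
The consonants /x/, /ʒ/, /ð/, /p/, /m/, /t/ cannot be parsed into a legal (C)V(N) syllable (only a nasal (/m/, /n/, or /ŋ/) is licensed in coda position; onsets are limited to one consonant).
Inserting the epenthetic vowel yields /x/ → /xe/, /ʒ/ → /ʒe/, /ð/ → /ðe/, /p/ → /pe/, /m/ → /me/, /t/ → /te/.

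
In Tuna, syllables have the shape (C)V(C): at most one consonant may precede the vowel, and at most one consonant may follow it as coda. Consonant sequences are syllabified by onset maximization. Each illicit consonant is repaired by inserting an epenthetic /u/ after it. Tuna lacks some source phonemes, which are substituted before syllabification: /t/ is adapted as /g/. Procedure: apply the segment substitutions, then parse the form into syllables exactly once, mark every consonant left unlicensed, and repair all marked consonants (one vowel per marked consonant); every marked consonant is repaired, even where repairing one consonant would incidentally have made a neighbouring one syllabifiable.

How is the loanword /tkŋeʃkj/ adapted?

Substitution: /t/ → /g/, giving /gkŋeʃkj/.
Syllabifying with onset maximization leaves /g/, /k/, /k/, /j/ stranded (at most one coda consonant is licensed; onsets are limited to one consonant).
Inserting the epenthetic vowel yields /g/ → /gu/, /k/ → /ku/, /k/ → /ku/, /j/ → /ju/.

gukuŋeʃkuju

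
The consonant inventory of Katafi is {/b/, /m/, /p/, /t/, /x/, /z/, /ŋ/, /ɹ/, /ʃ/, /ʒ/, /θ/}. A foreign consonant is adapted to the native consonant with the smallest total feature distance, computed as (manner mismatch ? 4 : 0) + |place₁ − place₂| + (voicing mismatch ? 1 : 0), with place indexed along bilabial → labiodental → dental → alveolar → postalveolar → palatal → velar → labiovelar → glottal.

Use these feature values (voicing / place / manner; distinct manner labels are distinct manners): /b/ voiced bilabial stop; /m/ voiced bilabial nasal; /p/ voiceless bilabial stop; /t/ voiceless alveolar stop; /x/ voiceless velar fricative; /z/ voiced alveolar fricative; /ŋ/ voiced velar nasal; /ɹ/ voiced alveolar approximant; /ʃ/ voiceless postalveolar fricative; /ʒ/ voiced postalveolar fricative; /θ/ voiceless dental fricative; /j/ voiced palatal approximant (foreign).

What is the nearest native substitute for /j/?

ɹ

/ɹ/ is closest: same manner (approximant), place distance 2 (palatal→alveolar), same voicing; total 2. Next closest is /ŋ/ at distance 5.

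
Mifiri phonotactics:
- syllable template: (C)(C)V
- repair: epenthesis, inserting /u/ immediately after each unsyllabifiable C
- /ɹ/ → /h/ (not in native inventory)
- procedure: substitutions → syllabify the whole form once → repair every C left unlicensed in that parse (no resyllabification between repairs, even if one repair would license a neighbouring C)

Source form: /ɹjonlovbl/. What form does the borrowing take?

Substitution: /ɹ/ → /h/, giving /hjonlovbl/.
Syllabifying with onset maximization leaves /v/, /b/, /l/ stranded (no codas are permitted; onsets may contain at most 2 consonants).
Each unlicensed consonant becomes the onset of a new syllable: /v/ → /vu/, /b/ → /bu/, /l/ → /lu/.

hjonlovubulu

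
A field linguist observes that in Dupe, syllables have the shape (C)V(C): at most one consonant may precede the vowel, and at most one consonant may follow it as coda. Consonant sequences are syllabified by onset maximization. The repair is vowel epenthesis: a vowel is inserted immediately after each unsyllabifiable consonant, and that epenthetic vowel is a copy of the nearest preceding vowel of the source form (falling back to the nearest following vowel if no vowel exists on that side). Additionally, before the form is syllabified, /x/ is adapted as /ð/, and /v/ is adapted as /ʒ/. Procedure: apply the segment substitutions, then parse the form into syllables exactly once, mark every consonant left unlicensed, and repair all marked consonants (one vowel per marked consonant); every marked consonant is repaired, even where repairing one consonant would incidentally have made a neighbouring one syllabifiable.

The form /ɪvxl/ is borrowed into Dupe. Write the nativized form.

Substitution: /v/ → /ʒ/, /x/ → /ð/, giving /ɪʒðl/.
Syllabifying with onset maximization leaves /ð/, /l/ stranded (at most one coda consonant is licensed; onsets are limited to one consonant).
Each unlicensed consonant becomes the onset of a new syllable: /ð/ → /ðɪ/, /l/ → /lɪ/.

ɪʒðɪlɪ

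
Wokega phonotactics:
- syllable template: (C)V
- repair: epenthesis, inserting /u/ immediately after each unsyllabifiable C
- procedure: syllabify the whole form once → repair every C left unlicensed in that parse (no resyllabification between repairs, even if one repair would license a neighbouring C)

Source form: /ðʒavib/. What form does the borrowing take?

ðuʒavibu

Under (C)V, the unsyllabifiable consonants are /ð/, /b/ (no codas are permitted; onsets are limited to one consonant).
Epenthesis after each stranded consonant: /ð/ → /ðu/, /b/ → /bu/.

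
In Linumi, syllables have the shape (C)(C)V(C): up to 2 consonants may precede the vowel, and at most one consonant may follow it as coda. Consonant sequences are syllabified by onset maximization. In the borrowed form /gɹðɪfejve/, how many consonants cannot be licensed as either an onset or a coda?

1

The consonants /g/ cannot be parsed into a legal (C)(C)V(C) syllable (at most one coda consonant is licensed; onsets may contain at most 2 consonants).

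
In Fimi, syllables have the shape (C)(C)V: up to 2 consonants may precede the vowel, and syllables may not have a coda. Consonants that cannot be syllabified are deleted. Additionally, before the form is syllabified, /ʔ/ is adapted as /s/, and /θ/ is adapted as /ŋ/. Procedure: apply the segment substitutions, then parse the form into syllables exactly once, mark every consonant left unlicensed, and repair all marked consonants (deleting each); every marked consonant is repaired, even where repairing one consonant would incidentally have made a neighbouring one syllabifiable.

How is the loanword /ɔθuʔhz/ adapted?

Substitution: /θ/ → /ŋ/, /ʔ/ → /s/, giving /ɔŋushz/.
Under (C)(C)V, the unsyllabifiable consonants are /s/, /h/, /z/ (no codas are permitted; onsets may contain at most 2 consonants).
Deleting the stranded consonants removes /s/, /h/, /z/.

ɔŋu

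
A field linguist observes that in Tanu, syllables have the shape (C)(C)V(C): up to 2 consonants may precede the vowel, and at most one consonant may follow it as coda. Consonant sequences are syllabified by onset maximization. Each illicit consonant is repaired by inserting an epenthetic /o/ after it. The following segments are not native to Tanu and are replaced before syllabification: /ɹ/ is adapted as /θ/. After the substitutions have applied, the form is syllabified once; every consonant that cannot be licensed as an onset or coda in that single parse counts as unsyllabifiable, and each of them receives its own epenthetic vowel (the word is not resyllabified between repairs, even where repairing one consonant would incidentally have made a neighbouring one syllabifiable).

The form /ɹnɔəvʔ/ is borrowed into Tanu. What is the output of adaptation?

Substitution: /ɹ/ → /θ/, giving /θnɔəvʔ/.
Syllabifying with onset maximization leaves /ʔ/ stranded (at most one coda consonant is licensed; onsets may contain at most 2 consonants).
Each unlicensed consonant becomes the onset of a new syllable: /ʔ/ → /ʔo/.

θnɔəvʔo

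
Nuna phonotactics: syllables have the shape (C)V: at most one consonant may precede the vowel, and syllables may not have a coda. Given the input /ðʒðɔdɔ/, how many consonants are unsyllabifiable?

2

Syllabifying with onset maximization leaves /ð/, /ʒ/ stranded (no codas are permitted; onsets are limited to one consonant).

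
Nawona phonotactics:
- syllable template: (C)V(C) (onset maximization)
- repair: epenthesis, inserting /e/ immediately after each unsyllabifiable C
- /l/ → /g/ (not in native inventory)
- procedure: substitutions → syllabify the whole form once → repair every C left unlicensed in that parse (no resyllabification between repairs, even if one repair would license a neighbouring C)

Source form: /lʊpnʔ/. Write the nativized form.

gʊpneʔe

Substitution: /l/ → /g/, giving /gʊpnʔ/.
The consonants /n/, /ʔ/ cannot be parsed into a legal (C)V(C) syllable (at most one coda consonant is licensed; onsets are limited to one consonant).
Each unlicensed consonant becomes the onset of a new syllable: /n/ → /ne/, /ʔ/ → /ʔe/.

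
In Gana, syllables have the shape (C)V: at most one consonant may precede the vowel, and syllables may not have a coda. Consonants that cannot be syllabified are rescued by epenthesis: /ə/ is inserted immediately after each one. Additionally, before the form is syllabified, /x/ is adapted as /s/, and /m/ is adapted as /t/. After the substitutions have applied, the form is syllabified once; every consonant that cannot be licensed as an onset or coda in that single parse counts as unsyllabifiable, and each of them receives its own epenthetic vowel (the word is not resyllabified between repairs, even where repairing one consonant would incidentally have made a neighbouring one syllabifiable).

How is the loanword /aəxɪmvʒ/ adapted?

aəsɪtəvəʒə

Substitution: /x/ → /s/, /m/ → /t/, giving /aəsɪtvʒ/.
The consonants /t/, /v/, /ʒ/ cannot be parsed into a legal (C)V syllable (no codas are permitted; onsets are limited to one consonant).
Inserting the epenthetic vowel yields /t/ → /tə/, /v/ → /və/, /ʒ/ → /ʒə/.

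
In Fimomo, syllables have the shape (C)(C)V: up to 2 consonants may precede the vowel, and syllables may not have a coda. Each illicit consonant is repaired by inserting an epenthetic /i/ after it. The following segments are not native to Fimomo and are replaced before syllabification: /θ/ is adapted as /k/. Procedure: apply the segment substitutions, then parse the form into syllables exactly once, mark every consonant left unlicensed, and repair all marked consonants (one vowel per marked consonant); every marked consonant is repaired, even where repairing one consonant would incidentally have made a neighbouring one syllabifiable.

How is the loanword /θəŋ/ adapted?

kəŋi

Substitution: /θ/ → /k/, giving /kəŋ/.
The consonants /ŋ/ cannot be parsed into a legal (C)(C)V syllable (no codas are permitted; onsets may contain at most 2 consonants).
Epenthesis after each stranded consonant: /ŋ/ → /ŋi/.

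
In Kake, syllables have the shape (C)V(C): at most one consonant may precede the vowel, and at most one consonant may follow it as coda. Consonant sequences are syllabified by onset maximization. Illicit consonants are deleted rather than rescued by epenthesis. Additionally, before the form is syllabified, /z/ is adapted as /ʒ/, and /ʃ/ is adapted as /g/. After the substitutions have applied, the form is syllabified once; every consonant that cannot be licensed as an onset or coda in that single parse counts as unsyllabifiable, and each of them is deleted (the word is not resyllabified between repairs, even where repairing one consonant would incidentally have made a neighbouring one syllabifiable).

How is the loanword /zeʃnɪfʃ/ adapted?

Substitution: /z/ → /ʒ/, /ʃ/ → /g/, giving /ʒegnɪfg/.
The consonants /g/ cannot be parsed into a legal (C)V(C) syllable (at most one coda consonant is licensed; onsets are limited to one consonant).
Each unlicensed consonant is deleted: /g/.

ʒegnɪf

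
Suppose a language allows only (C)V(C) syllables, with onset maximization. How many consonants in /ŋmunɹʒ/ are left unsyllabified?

3

Syllabifying with onset maximization leaves /ŋ/, /ɹ/, /ʒ/ stranded (at most one coda consonant is licensed; onsets are limited to one consonant).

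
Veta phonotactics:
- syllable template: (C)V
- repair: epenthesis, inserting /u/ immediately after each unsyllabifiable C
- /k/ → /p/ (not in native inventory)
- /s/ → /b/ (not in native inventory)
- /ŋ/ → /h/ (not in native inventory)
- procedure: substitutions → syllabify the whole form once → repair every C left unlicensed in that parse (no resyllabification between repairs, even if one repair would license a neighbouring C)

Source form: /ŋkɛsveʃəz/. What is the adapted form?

hupɛbuveʃəzu

Substitution: /ŋ/ → /h/, /k/ → /p/, /s/ → /b/, giving /hpɛbveʃəz/.
Syllabifying with onset maximization leaves /h/, /b/, /z/ stranded (no codas are permitted; onsets are limited to one consonant).
Epenthesis after each stranded consonant: /h/ → /hu/, /b/ → /bu/, /z/ → /zu/.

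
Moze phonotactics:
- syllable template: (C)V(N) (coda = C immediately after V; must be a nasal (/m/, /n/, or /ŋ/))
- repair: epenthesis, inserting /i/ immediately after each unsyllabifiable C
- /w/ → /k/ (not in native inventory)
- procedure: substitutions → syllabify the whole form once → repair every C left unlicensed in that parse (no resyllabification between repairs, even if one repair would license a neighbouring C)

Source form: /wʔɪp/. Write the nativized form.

Substitution: /w/ → /k/, giving /kʔɪp/.
Under (C)V(N), the unsyllabifiable consonants are /k/, /p/ (only a nasal (/m/, /n/, or /ŋ/) is licensed in coda position; onsets are limited to one consonant).
Epenthesis after each stranded consonant: /k/ → /ki/, /p/ → /pi/.

kiʔɪpi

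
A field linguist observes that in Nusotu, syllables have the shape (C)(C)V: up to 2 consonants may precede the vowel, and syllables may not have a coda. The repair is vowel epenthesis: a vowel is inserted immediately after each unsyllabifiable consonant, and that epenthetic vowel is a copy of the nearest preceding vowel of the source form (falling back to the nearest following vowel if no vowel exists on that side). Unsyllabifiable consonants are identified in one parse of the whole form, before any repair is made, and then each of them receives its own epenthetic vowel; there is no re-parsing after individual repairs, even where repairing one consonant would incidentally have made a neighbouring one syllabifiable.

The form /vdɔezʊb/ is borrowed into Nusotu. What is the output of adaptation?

vdɔezʊbʊ

Syllabifying with onset maximization leaves /b/ stranded (no codas are permitted; onsets may contain at most 2 consonants).
Inserting the epenthetic vowel yields /b/ → /bʊ/.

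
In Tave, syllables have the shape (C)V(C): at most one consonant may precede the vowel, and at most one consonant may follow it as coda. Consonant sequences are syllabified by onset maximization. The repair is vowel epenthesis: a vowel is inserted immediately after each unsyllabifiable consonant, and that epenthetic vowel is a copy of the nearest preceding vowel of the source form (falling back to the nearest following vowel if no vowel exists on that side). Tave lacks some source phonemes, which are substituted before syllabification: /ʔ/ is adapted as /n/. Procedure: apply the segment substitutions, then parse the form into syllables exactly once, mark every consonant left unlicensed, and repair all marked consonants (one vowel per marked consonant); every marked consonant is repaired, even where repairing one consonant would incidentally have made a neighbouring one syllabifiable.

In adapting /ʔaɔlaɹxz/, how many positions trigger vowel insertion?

After substitution the input is /naɔlaɹxz/.
The unsyllabifiable consonants are /x/, /z/; each receives one epenthetic vowel.

2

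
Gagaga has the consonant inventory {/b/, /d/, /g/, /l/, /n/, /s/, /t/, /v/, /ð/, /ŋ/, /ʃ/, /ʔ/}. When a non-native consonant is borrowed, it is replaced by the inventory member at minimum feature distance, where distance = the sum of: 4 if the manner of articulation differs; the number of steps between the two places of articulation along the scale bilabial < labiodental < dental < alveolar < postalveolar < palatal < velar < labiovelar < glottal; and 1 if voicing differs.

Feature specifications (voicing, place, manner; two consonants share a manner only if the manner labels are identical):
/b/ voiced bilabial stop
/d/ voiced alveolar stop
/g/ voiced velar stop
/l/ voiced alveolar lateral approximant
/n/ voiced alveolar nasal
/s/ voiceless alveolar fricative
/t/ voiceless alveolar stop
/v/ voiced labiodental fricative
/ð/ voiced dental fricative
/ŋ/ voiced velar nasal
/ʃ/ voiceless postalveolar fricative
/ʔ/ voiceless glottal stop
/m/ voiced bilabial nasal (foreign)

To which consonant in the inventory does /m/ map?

n

/n/ is closest: same manner (nasal), place distance 3 (bilabial→alveolar), same voicing; total 3. Next closest is /b/ at distance 4.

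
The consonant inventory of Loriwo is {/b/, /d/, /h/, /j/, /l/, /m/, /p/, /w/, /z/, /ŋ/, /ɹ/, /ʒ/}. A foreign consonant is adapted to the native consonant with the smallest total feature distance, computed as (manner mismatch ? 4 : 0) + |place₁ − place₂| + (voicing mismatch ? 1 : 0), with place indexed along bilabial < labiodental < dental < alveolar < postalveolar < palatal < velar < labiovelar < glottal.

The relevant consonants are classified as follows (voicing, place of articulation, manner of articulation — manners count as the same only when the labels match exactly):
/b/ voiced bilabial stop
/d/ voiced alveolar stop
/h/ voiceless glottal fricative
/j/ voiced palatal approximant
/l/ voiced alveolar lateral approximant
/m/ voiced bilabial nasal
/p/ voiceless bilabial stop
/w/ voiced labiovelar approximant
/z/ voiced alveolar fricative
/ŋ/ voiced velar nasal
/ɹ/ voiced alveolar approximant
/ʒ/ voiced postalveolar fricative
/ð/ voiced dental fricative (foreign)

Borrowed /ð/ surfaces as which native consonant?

z

/z/ is closest: same manner (fricative), place distance 1 (dental→alveolar), same voicing; total 1. Next closest is /ʒ/ at distance 2.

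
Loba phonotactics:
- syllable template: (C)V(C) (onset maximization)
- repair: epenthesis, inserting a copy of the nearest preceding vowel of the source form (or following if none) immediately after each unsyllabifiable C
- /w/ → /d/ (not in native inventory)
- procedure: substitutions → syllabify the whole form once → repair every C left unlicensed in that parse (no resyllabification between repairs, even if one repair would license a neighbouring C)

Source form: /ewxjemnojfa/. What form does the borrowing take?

Substitution: /w/ → /d/, giving /edxjemnojfa/.
The consonants /x/ cannot be parsed into a legal (C)V(C) syllable (at most one coda consonant is licensed; onsets are limited to one consonant).
Inserting the epenthetic vowel yields /x/ → /xe/.

edxejemnojfa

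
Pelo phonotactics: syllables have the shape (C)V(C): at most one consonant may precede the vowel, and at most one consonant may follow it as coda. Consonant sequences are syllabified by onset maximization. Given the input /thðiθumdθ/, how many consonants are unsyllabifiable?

4

The consonants /t/, /h/, /d/, /θ/ cannot be parsed into a legal (C)V(C) syllable (at most one coda consonant is licensed; onsets are limited to one consonant).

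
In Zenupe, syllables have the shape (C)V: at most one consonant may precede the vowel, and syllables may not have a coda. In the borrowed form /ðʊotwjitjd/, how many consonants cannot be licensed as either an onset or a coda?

5

Under (C)V, the unsyllabifiable consonants are /t/, /w/, /t/, /j/, /d/ (no codas are permitted; onsets are limited to one consonant).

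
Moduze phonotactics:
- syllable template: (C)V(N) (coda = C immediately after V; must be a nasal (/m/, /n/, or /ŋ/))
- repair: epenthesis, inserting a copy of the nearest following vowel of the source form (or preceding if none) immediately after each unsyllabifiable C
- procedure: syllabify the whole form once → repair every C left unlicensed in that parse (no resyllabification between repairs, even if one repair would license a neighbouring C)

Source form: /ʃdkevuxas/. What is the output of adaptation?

ʃedekevuxasa

The consonants /ʃ/, /d/, /s/ cannot be parsed into a legal (C)V(N) syllable (only a nasal (/m/, /n/, or /ŋ/) is licensed in coda position; onsets are limited to one consonant).
Inserting the epenthetic vowel yields /ʃ/ → /ʃe/, /d/ → /de/, /s/ → /sa/.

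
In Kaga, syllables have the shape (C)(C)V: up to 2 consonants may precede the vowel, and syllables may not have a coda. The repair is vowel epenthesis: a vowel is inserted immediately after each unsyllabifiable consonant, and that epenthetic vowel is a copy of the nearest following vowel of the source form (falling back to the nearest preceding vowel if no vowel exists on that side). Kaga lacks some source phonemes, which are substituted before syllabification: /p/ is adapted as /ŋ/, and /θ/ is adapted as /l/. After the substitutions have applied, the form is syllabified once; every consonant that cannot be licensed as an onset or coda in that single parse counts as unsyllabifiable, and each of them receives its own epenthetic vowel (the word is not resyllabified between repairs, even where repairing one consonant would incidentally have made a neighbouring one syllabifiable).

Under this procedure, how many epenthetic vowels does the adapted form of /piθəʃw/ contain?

2

After substitution the input is /ŋiləʃw/.
The unsyllabifiable consonants are /ʃ/, /w/; each receives one epenthetic vowel.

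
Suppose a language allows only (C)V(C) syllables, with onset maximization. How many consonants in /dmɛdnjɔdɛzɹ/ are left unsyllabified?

3

The consonants /d/, /n/, /ɹ/ cannot be parsed into a legal (C)V(C) syllable (at most one coda consonant is licensed; onsets are limited to one consonant).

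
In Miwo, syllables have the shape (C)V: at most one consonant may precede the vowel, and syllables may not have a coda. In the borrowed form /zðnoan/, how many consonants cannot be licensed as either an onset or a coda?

Under (C)V, the unsyllabifiable consonants are /z/, /ð/, /n/ (no codas are permitted; onsets are limited to one consonant).

3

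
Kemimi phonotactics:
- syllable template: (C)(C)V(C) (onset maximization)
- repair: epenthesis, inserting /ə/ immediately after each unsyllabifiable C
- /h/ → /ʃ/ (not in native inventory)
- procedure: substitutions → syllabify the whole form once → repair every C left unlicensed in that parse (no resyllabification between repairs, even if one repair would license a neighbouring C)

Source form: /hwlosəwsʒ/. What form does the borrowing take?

ʃəwlosəwsəʒə

Substitution: /h/ → /ʃ/, giving /ʃwlosəwsʒ/.
The consonants /ʃ/, /s/, /ʒ/ cannot be parsed into a legal (C)(C)V(C) syllable (at most one coda consonant is licensed; onsets may contain at most 2 consonants).
Inserting the epenthetic vowel yields /ʃ/ → /ʃə/, /s/ → /sə/, /ʒ/ → /ʒə/.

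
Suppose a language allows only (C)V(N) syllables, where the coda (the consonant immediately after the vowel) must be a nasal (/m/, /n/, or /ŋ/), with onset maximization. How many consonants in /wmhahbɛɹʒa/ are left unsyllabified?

The consonants /w/, /m/, /h/, /ɹ/ cannot be parsed into a legal (C)V(N) syllable (only a nasal (/m/, /n/, or /ŋ/) is licensed in coda position; onsets are limited to one consonant).

4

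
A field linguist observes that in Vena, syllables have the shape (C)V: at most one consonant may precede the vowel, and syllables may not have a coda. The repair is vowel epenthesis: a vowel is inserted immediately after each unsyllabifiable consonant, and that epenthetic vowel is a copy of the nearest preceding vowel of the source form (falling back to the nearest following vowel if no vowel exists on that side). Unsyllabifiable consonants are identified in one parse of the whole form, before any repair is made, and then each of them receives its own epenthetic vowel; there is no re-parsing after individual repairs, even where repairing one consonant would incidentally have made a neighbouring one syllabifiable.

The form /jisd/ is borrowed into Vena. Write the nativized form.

Under (C)V, the unsyllabifiable consonants are /s/, /d/ (no codas are permitted; onsets are limited to one consonant).
Each unlicensed consonant becomes the onset of a new syllable: /s/ → /si/, /d/ → /di/.

jisidi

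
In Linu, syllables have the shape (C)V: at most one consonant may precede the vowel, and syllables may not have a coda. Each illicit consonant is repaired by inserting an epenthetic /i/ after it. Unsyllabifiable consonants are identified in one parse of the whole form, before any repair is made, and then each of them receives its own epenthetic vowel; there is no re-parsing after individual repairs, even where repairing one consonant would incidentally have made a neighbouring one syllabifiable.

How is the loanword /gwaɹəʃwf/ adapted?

giwaɹəʃiwifi

Under (C)V, the unsyllabifiable consonants are /g/, /ʃ/, /w/, /f/ (no codas are permitted; onsets are limited to one consonant).
Inserting the epenthetic vowel yields /g/ → /gi/, /ʃ/ → /ʃi/, /w/ → /wi/, /f/ → /fi/.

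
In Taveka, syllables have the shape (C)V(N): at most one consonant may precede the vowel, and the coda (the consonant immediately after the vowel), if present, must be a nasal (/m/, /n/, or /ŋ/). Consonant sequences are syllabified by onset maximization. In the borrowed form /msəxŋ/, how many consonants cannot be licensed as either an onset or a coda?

3

The consonants /m/, /x/, /ŋ/ cannot be parsed into a legal (C)V(N) syllable (only a nasal (/m/, /n/, or /ŋ/) is licensed in coda position; onsets are limited to one consonant).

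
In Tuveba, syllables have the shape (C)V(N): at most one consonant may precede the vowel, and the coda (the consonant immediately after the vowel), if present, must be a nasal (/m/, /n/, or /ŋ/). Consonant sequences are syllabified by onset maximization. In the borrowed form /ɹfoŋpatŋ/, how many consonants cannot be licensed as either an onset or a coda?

Under (C)V(N), the unsyllabifiable consonants are /ɹ/, /t/, /ŋ/ (only a nasal (/m/, /n/, or /ŋ/) is licensed in coda position; onsets are limited to one consonant).

3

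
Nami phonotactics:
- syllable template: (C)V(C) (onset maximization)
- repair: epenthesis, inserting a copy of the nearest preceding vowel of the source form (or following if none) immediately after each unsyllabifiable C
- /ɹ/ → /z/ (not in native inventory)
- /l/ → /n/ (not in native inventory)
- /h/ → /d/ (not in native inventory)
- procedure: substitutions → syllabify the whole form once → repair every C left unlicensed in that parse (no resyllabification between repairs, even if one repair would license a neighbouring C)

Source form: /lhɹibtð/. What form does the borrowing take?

nidizibtiði

Substitution: /l/ → /n/, /h/ → /d/, /ɹ/ → /z/, giving /ndzibtð/.
The consonants /n/, /d/, /t/, /ð/ cannot be parsed into a legal (C)V(C) syllable (at most one coda consonant is licensed; onsets are limited to one consonant).
Epenthesis after each stranded consonant: /n/ → /ni/, /d/ → /di/, /t/ → /ti/, /ð/ → /ði/.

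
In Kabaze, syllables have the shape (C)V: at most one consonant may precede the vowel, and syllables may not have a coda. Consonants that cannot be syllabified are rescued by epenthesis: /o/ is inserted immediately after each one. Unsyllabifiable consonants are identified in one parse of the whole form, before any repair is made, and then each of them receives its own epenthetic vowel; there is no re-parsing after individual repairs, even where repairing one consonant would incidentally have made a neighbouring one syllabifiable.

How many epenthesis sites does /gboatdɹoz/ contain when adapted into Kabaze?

4

The unsyllabifiable consonants are /g/, /t/, /d/, /z/; each receives one epenthetic vowel.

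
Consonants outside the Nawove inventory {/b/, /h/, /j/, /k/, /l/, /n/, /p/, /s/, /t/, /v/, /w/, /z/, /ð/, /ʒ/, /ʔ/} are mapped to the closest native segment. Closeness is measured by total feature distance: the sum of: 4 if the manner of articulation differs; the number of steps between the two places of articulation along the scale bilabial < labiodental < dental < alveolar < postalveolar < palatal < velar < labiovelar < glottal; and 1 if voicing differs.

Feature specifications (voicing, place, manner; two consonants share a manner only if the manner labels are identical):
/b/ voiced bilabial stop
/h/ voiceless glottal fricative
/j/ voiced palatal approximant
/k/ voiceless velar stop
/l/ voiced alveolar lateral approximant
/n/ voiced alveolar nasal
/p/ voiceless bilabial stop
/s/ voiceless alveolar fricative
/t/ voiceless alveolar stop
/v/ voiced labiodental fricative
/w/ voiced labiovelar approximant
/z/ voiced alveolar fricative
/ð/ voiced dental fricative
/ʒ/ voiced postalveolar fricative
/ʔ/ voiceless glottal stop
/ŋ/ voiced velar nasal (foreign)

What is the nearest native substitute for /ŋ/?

n

/n/ is closest: same manner (nasal), place distance 3 (velar→alveolar), same voicing; total 3. Next closest is /j/ at distance 5.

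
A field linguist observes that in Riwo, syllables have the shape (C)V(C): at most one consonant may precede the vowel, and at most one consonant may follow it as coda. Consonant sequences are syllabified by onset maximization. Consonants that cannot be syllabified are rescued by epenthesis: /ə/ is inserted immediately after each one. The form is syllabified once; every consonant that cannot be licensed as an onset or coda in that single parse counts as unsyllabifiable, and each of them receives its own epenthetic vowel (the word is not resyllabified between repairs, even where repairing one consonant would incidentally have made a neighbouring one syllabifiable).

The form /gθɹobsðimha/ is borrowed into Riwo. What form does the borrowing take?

gəθəɹobsəðimha

Under (C)V(C), the unsyllabifiable consonants are /g/, /θ/, /s/ (at most one coda consonant is licensed; onsets are limited to one consonant).
Epenthesis after each stranded consonant: /g/ → /gə/, /θ/ → /θə/, /s/ → /sə/.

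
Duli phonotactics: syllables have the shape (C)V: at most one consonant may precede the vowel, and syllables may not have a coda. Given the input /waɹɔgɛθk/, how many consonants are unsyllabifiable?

2

Syllabifying with onset maximization leaves /θ/, /k/ stranded (no codas are permitted; onsets are limited to one consonant).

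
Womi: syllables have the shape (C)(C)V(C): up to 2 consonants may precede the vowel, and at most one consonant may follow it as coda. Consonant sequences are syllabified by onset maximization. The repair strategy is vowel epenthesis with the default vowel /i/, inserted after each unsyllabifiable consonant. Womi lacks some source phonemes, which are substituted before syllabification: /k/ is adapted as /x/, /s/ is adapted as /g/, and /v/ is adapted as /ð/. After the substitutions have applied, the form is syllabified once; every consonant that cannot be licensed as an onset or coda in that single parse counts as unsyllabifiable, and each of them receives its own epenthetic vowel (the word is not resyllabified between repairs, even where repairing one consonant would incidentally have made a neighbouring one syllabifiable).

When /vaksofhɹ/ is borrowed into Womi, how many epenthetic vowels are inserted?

2

After substitution the input is /ðaxgofhɹ/.
The unsyllabifiable consonants are /h/, /ɹ/; each receives one epenthetic vowel.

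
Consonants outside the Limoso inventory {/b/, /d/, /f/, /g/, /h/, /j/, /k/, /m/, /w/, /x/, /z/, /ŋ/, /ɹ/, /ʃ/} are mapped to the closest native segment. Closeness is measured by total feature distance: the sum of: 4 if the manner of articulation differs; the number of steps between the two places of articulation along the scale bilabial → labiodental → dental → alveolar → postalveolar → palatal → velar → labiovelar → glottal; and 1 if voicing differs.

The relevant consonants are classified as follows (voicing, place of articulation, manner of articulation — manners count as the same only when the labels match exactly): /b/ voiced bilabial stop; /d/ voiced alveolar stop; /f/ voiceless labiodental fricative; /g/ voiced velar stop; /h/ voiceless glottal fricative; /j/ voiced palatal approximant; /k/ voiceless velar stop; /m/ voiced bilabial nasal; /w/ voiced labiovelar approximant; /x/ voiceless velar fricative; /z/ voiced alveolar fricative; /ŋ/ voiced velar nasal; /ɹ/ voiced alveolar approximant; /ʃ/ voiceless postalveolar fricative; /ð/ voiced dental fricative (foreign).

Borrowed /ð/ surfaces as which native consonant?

z

/z/ is closest: same manner (fricative), place distance 1 (dental→alveolar), same voicing; total 1. Next closest is /f/ at distance 2.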